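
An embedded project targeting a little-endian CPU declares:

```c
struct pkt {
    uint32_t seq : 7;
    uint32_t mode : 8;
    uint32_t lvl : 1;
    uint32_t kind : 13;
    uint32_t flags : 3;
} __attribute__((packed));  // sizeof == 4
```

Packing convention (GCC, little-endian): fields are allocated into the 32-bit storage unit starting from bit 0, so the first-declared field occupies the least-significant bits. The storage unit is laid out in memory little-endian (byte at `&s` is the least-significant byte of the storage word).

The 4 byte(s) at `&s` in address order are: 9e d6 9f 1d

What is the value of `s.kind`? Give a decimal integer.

7583

[0]=0x9e [1]=0xd6 [2]=0x9f [3]=0x1d (little-endian) → word 0x1d9fd69e
seq:7 @ bit 0 → (0x1d9fd69e>>0)&0x7f = 0x1e
mode:8 @ bit 7 → (0x1d9fd69e>>7)&0xff = 0xad
lvl:1 @ bit 15 → (0x1d9fd69e>>15)&0x1 = 0x1
kind:13 @ bit 16 → (0x1d9fd69e>>16)&0x1fff = 0x1d9f  ←
flags:3 @ bit 29 → (0x1d9fd69e>>29)&0x7 = 0x0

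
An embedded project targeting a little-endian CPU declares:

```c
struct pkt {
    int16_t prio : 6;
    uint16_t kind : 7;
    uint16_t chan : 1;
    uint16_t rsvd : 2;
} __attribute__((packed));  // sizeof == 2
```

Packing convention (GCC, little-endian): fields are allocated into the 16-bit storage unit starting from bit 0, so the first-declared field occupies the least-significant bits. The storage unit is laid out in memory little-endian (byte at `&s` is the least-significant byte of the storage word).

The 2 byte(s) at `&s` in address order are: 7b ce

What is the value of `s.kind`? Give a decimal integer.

[0]=0x7b [1]=0xce (little-endian) → word 0xce7b
prio:6 @ bit 0 → (0xce7b>>0)&0x3f = 0x3b
kind:7 @ bit 6 → (0xce7b>>6)&0x7f = 0x39  ←
chan:1 @ bit 13 → (0xce7b>>13)&0x1 = 0x0
rsvd:2 @ bit 14 → (0xce7b>>14)&0x3 = 0x3

57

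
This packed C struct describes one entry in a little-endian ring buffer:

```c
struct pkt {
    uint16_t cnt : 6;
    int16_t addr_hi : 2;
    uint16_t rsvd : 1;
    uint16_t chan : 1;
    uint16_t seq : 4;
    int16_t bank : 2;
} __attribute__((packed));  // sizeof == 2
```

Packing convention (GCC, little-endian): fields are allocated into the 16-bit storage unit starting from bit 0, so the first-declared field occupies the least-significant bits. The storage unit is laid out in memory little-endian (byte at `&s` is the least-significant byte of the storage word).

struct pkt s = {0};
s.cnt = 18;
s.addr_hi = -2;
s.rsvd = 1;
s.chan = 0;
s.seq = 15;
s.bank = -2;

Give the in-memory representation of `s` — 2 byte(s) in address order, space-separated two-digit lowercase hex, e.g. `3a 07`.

92 bd

cnt:6 = 18 → 0x12 << 0 → word 0x0012
addr_hi:2 = -2 → 0x2 << 6 → word 0x0092
rsvd:1 = 1 → 0x1 << 8 → word 0x0192
chan:1 = 0 → 0x0 << 9 → word 0x0192
seq:4 = 15 → 0xf << 10 → word 0x3d92
bank:2 = -2 → 0x2 << 14 → word 0xbd92
word = 0xbd92 → little-endian bytes:
  [0]=0x92  [1]=0xbd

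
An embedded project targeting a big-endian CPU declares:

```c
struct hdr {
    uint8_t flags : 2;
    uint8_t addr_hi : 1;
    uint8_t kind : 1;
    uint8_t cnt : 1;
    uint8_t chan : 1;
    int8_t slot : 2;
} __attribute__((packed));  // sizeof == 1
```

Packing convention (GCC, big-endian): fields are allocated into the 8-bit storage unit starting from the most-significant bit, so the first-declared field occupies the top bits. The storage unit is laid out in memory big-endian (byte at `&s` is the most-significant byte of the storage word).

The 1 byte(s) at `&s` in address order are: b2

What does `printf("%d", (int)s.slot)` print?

-2

[0]=0xb2 (big-endian) → word 0xb2
flags:2 @ bit 6 → (0xb2>>6)&0x3 = 0x2
addr_hi:1 @ bit 5 → (0xb2>>5)&0x1 = 0x1
kind:1 @ bit 4 → (0xb2>>4)&0x1 = 0x1
cnt:1 @ bit 3 → (0xb2>>3)&0x1 = 0x0
chan:1 @ bit 2 → (0xb2>>2)&0x1 = 0x0
slot:2 @ bit 0 → (0xb2>>0)&0x3 = 0x2  ←
slot signed 2b, MSB=1: 2 - 4 = -2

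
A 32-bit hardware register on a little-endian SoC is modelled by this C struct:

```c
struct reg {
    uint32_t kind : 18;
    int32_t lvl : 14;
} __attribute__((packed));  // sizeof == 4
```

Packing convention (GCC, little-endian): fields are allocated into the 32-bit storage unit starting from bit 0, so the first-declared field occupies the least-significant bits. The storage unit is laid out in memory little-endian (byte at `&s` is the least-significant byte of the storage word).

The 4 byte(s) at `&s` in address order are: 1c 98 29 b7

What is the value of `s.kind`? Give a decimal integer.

104476

[0]=0x1c [1]=0x98 [2]=0x29 [3]=0xb7 (little-endian) → word 0xb729981c
kind:18 @ bit 0 → (0xb729981c>>0)&0x3ffff = 0x1981c  ←
lvl:14 @ bit 18 → (0xb729981c>>18)&0x3fff = 0x2dca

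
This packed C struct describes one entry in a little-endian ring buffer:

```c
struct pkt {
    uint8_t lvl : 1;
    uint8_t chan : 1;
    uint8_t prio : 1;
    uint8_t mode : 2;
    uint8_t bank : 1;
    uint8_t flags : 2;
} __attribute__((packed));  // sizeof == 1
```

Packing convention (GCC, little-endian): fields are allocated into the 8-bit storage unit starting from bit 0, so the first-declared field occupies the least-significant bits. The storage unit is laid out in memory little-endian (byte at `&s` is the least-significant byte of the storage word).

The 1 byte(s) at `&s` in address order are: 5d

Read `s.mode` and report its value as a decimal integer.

3

[0]=0x5d (little-endian) → word 0x5d
lvl:1 @ bit 0 → (0x5d>>0)&0x1 = 0x1
chan:1 @ bit 1 → (0x5d>>1)&0x1 = 0x0
prio:1 @ bit 2 → (0x5d>>2)&0x1 = 0x1
mode:2 @ bit 3 → (0x5d>>3)&0x3 = 0x3  ←
bank:1 @ bit 5 → (0x5d>>5)&0x1 = 0x0
flags:2 @ bit 6 → (0x5d>>6)&0x3 = 0x1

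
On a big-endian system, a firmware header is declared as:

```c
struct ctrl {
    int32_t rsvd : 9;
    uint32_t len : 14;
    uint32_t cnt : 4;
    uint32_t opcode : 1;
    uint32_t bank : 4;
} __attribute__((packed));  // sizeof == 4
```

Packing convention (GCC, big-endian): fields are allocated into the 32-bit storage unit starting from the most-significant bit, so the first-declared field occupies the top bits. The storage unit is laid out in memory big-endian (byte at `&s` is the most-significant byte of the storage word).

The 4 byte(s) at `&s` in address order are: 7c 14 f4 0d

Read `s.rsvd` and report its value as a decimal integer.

248

[0]=0x7c [1]=0x14 [2]=0xf4 [3]=0x0d (big-endian) → word 0x7c14f40d
rsvd:9 @ bit 23 → (0x7c14f40d>>23)&0x1ff = 0xf8  ←
len:14 @ bit 9 → (0x7c14f40d>>9)&0x3fff = 0xa7a
cnt:4 @ bit 5 → (0x7c14f40d>>5)&0xf = 0x0
opcode:1 @ bit 4 → (0x7c14f40d>>4)&0x1 = 0x0
bank:4 @ bit 0 → (0x7c14f40d>>0)&0xf = 0xd
rsvd signed 9b, MSB=0: value = 248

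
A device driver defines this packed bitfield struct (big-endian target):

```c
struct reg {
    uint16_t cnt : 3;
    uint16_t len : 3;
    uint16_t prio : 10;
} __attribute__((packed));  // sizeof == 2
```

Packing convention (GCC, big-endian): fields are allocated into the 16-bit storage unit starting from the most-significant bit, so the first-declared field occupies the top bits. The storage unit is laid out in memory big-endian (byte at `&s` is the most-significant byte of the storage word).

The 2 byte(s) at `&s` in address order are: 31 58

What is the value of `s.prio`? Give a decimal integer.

[0]=0x31 [1]=0x58 (big-endian) → word 0x3158
cnt [13+:3] = (word>>13) & 0x7 = 1
len [10+:3] = (word>>10) & 0x7 = 4
prio [0+:10] = (word>>0) & 0x3ff = 344  ←

344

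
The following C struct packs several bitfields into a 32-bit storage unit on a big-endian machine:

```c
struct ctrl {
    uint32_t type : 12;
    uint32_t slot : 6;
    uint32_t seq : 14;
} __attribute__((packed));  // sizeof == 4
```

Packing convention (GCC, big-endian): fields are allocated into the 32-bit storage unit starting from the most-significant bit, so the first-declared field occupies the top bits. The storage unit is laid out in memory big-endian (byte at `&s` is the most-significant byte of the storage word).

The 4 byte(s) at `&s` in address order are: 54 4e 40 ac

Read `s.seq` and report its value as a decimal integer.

172

[0]=0x54 [1]=0x4e [2]=0x40 [3]=0xac (big-endian) → word 0x544e40ac
type:12 @ bit 20 → (0x544e40ac>>20)&0xfff = 0x544
slot:6 @ bit 14 → (0x544e40ac>>14)&0x3f = 0x39
seq:14 @ bit 0 → (0x544e40ac>>0)&0x3fff = 0xac  ←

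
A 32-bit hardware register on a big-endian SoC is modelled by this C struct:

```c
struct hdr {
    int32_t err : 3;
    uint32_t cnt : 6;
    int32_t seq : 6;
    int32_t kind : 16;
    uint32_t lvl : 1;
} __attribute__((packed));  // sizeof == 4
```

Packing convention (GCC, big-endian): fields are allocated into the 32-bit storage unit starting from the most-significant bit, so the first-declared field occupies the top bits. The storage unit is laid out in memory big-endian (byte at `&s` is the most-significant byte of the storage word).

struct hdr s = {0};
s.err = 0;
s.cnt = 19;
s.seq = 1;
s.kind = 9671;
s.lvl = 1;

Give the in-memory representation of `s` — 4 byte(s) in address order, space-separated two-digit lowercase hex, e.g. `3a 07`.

09 82 4b 8f

[29+:3] err=0 & 0x7 = 0x0; word=0x00000000
[23+:6] cnt=19 & 0x3f = 0x13; word=0x09800000
[17+:6] seq=1 & 0x3f = 0x1; word=0x09820000
[1+:16] kind=9671 & 0xffff = 0x25c7; word=0x09824b8e
[0+:1] lvl=1 & 0x1 = 0x1; word=0x09824b8f
word = 0x09824b8f → big-endian bytes:
  [0]=0x09  [1]=0x82  [2]=0x4b  [3]=0x8f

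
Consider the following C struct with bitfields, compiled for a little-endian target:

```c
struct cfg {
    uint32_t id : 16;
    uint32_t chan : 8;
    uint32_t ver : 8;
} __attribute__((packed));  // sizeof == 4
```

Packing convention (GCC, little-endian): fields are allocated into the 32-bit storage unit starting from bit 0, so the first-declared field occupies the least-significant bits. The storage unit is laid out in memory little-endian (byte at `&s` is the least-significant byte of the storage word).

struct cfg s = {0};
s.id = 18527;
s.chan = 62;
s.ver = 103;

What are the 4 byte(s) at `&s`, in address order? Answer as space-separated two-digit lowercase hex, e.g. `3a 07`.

[0+:16] id=18527 & 0xffff = 0x485f; word=0x0000485f
[16+:8] chan=62 & 0xff = 0x3e; word=0x003e485f
[24+:8] ver=103 & 0xff = 0x67; word=0x673e485f
word = 0x673e485f → little-endian bytes:
  [0]=0x5f  [1]=0x48  [2]=0x3e  [3]=0x67

5f 48 3e 67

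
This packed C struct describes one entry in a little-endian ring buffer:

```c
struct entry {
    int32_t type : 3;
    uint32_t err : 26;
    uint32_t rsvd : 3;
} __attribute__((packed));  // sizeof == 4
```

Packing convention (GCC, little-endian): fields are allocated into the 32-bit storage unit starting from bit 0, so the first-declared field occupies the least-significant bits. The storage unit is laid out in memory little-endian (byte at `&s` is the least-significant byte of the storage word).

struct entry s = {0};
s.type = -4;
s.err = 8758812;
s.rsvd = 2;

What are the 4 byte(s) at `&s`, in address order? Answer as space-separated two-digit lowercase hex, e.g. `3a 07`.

type:3 = -4 → 0x4 << 0 → word 0x00000004
err:26 = 8758812 → 0x85a61c << 3 → word 0x042d30e4
rsvd:3 = 2 → 0x2 << 29 → word 0x442d30e4
word = 0x442d30e4 → little-endian bytes:
  [0]=0xe4  [1]=0x30  [2]=0x2d  [3]=0x44

e4 30 2d 44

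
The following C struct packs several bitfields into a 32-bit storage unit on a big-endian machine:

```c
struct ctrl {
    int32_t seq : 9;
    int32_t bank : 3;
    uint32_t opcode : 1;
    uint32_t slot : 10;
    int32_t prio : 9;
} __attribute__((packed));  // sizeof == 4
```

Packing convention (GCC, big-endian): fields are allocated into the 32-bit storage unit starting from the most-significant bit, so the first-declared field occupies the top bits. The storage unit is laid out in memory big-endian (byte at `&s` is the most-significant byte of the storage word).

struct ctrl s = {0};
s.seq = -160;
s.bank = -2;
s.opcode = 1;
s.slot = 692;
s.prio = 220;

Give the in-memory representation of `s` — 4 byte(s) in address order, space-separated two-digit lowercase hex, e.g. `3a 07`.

[23+:9] seq=-160 & 0x1ff = 0x160; word=0xb0000000
[20+:3] bank=-2 & 0x7 = 0x6; word=0xb0600000
[19+:1] opcode=1 & 0x1 = 0x1; word=0xb0680000
[9+:10] slot=692 & 0x3ff = 0x2b4; word=0xb06d6800
[0+:9] prio=220 & 0x1ff = 0xdc; word=0xb06d68dc
word = 0xb06d68dc → big-endian bytes:
  [0]=0xb0  [1]=0x6d  [2]=0x68  [3]=0xdc

b0 6d 68 dc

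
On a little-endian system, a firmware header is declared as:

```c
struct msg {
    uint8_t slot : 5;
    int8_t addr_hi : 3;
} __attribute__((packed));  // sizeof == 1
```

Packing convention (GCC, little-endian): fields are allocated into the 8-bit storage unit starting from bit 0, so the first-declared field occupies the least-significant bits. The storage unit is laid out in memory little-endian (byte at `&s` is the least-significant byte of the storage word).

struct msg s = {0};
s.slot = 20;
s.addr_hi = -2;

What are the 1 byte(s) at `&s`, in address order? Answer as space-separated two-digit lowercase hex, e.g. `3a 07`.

d4

[0+:5] slot=20 & 0x1f = 0x14; word=0x14
[5+:3] addr_hi=-2 & 0x7 = 0x6; word=0xd4
word = 0xd4 → little-endian bytes:
  [0]=0xd4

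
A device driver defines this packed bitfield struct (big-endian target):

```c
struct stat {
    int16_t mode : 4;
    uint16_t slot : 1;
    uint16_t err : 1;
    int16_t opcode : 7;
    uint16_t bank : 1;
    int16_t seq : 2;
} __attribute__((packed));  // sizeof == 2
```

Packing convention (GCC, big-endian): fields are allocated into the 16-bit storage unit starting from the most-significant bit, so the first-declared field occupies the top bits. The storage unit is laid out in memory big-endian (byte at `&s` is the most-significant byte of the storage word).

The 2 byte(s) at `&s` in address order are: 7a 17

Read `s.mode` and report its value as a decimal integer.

7

[0]=0x7a [1]=0x17 (big-endian) → word 0x7a17
mode [12+:4] = (word>>12) & 0xf = 7  ←
slot [11+:1] = (word>>11) & 0x1 = 1
err [10+:1] = (word>>10) & 0x1 = 0
opcode [3+:7] = (word>>3) & 0x7f = 66
bank [2+:1] = (word>>2) & 0x1 = 1
seq [0+:2] = (word>>0) & 0x3 = 3
mode signed 4b, MSB=0: value = 7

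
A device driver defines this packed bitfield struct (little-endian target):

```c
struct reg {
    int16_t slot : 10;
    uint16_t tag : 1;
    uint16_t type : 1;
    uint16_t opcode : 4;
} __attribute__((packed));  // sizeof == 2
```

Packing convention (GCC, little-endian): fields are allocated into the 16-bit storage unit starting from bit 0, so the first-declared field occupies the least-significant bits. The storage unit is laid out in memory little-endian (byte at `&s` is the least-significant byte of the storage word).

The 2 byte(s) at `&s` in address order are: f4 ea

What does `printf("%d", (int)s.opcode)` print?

[0]=0xf4 [1]=0xea (little-endian) → word 0xeaf4
slot [0+:10] = (word>>0) & 0x3ff = 756
tag [10+:1] = (word>>10) & 0x1 = 0
type [11+:1] = (word>>11) & 0x1 = 1
opcode [12+:4] = (word>>12) & 0xf = 14  ←

14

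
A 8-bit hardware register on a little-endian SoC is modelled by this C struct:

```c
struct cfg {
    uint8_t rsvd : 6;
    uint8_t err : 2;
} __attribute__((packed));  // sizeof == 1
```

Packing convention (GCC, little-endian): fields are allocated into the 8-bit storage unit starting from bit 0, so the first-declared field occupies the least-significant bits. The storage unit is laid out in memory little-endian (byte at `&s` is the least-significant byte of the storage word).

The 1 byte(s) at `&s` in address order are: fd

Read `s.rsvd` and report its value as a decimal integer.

[0]=0xfd (little-endian) → word 0xfd
rsvd [0+:6] = (word>>0) & 0x3f = 61  ←
err [6+:2] = (word>>6) & 0x3 = 3

61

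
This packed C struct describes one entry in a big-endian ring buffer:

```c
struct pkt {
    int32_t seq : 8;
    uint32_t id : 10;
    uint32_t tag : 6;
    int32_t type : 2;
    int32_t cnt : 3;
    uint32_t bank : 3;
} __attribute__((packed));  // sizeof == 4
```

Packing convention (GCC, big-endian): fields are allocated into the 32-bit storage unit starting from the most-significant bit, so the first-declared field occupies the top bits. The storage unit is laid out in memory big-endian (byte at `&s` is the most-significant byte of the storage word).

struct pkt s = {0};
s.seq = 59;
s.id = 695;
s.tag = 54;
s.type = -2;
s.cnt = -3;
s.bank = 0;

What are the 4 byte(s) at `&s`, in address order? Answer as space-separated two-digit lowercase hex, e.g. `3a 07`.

3b ad f6 a8

seq (8b) val=59 bits=0x3b at bit 24: 0x3b000000
id (10b) val=695 bits=0x2b7 at bit 14: 0x3badc000
tag (6b) val=54 bits=0x36 at bit 8: 0x3badf600
type (2b) val=-2 bits=0x2 at bit 6: 0x3badf680
cnt (3b) val=-3 bits=0x5 at bit 3: 0x3badf6a8
bank (3b) val=0 bits=0x0 at bit 0: 0x3badf6a8
word = 0x3badf6a8 → big-endian bytes:
  [0]=0x3b  [1]=0xad  [2]=0xf6  [3]=0xa8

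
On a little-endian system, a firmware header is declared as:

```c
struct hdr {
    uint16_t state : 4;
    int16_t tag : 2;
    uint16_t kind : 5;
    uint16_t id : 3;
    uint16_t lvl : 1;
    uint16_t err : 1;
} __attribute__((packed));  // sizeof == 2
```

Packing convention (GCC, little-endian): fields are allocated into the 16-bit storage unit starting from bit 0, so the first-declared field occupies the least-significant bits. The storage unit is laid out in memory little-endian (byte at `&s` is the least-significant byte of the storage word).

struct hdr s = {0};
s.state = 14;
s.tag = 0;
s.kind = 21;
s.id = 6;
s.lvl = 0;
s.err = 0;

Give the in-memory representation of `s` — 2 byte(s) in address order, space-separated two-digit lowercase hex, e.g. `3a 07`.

[0+:4] state=14 & 0xf = 0xe; word=0x000e
[4+:2] tag=0 & 0x3 = 0x0; word=0x000e
[6+:5] kind=21 & 0x1f = 0x15; word=0x054e
[11+:3] id=6 & 0x7 = 0x6; word=0x354e
[14+:1] lvl=0 & 0x1 = 0x0; word=0x354e
[15+:1] err=0 & 0x1 = 0x0; word=0x354e
word = 0x354e → little-endian bytes:
  [0]=0x4e  [1]=0x35

4e 35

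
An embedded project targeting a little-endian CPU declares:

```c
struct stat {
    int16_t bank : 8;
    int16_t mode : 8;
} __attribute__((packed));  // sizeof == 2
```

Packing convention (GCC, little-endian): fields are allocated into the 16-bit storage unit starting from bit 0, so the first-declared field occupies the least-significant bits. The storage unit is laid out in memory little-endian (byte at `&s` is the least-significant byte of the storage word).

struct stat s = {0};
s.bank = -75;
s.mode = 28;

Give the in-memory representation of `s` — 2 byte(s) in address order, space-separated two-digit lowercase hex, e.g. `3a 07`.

bank (8b) val=-75 bits=0xb5 at bit 0: 0x00b5
mode (8b) val=28 bits=0x1c at bit 8: 0x1cb5
word = 0x1cb5 → little-endian bytes:
  [0]=0xb5  [1]=0x1c

b5 1c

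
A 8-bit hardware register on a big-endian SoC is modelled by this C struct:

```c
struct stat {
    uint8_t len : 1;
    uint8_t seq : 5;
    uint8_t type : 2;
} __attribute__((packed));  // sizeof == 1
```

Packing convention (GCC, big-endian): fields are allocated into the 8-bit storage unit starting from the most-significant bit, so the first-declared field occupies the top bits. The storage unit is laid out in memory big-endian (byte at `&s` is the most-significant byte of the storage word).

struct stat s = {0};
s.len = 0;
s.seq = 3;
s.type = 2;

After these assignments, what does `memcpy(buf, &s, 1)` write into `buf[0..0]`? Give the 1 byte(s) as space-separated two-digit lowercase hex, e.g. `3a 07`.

[7+:1] len=0 & 0x1 = 0x0; word=0x00
[2+:5] seq=3 & 0x1f = 0x3; word=0x0c
[0+:2] type=2 & 0x3 = 0x2; word=0x0e
word = 0x0e → big-endian bytes:
  [0]=0x0e

0e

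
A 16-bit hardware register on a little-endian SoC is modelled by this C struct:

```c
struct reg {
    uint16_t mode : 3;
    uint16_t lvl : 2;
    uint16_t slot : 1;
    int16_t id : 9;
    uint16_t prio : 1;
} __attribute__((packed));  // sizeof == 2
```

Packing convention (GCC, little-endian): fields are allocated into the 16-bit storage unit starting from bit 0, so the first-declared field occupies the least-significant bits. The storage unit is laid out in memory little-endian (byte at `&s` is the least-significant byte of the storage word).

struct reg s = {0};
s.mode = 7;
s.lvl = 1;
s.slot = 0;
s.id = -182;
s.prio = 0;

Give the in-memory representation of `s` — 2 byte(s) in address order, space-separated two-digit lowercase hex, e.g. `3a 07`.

8f 52

mode:3 = 7 → 0x7 << 0 → word 0x0007
lvl:2 = 1 → 0x1 << 3 → word 0x000f
slot:1 = 0 → 0x0 << 5 → word 0x000f
id:9 = -182 → 0x14a << 6 → word 0x528f
prio:1 = 0 → 0x0 << 15 → word 0x528f
word = 0x528f → little-endian bytes:
  [0]=0x8f  [1]=0x52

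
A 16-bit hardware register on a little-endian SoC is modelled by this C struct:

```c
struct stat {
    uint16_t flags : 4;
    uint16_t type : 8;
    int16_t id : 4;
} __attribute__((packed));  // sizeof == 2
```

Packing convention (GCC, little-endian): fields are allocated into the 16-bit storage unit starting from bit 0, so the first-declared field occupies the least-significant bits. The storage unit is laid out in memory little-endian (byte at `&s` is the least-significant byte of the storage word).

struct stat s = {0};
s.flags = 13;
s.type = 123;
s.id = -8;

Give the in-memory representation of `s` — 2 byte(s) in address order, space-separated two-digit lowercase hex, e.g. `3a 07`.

bd 87

flags:4 = 13 → 0xd << 0 → word 0x000d
type:8 = 123 → 0x7b << 4 → word 0x07bd
id:4 = -8 → 0x8 << 12 → word 0x87bd
word = 0x87bd → little-endian bytes:
  [0]=0xbd  [1]=0x87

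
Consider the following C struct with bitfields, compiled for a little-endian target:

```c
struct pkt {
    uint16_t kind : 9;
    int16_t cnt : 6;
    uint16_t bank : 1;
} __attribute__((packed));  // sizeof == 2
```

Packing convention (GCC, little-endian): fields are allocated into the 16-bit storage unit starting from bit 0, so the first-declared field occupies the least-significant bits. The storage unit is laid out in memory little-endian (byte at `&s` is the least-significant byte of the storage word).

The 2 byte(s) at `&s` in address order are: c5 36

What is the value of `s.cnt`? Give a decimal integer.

[0]=0xc5 [1]=0x36 (little-endian) → word 0x36c5
kind [0+:9] = (word>>0) & 0x1ff = 197
cnt [9+:6] = (word>>9) & 0x3f = 27  ←
bank [15+:1] = (word>>15) & 0x1 = 0
cnt signed 6b, MSB=0: value = 27

27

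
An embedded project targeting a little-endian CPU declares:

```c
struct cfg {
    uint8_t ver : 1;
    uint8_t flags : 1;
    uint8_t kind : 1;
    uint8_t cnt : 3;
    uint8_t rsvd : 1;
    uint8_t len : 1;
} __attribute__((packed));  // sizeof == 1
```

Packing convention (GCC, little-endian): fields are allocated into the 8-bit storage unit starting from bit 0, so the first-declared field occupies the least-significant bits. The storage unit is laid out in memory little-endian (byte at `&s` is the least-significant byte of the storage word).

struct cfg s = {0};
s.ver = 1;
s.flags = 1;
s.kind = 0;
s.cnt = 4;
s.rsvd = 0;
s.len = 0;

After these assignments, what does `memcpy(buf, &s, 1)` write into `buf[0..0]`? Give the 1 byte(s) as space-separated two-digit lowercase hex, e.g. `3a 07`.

ver (1b) val=1 bits=0x1 at bit 0: 0x01
flags (1b) val=1 bits=0x1 at bit 1: 0x03
kind (1b) val=0 bits=0x0 at bit 2: 0x03
cnt (3b) val=4 bits=0x4 at bit 3: 0x23
rsvd (1b) val=0 bits=0x0 at bit 6: 0x23
len (1b) val=0 bits=0x0 at bit 7: 0x23
word = 0x23 → little-endian bytes:
  [0]=0x23

23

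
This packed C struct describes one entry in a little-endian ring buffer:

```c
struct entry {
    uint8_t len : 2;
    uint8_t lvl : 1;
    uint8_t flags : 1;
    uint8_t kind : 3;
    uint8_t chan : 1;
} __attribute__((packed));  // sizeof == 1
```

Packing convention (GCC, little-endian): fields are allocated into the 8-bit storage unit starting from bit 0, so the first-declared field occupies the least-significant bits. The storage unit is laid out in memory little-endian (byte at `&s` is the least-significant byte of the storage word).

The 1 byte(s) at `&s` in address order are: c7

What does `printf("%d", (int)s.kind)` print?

4

[0]=0xc7 (little-endian) → word 0xc7
len [0+:2] = (word>>0) & 0x3 = 3
lvl [2+:1] = (word>>2) & 0x1 = 1
flags [3+:1] = (word>>3) & 0x1 = 0
kind [4+:3] = (word>>4) & 0x7 = 4  ←
chan [7+:1] = (word>>7) & 0x1 = 1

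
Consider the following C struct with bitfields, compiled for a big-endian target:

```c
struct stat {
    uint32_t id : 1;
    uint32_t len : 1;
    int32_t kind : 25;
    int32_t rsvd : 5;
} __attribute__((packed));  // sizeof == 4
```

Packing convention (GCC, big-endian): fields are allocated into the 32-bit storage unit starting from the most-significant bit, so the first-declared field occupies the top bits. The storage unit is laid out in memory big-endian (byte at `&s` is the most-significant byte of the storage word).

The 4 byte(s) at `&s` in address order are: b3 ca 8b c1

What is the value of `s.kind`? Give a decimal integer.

[0]=0xb3 [1]=0xca [2]=0x8b [3]=0xc1 (big-endian) → word 0xb3ca8bc1
id:1 @ bit 31 → (0xb3ca8bc1>>31)&0x1 = 0x1
len:1 @ bit 30 → (0xb3ca8bc1>>30)&0x1 = 0x0
kind:25 @ bit 5 → (0xb3ca8bc1>>5)&0x1ffffff = 0x19e545e  ←
rsvd:5 @ bit 0 → (0xb3ca8bc1>>0)&0x1f = 0x1
kind signed 25b, MSB=1: 27153502 - 33554432 = -6400930

-6400930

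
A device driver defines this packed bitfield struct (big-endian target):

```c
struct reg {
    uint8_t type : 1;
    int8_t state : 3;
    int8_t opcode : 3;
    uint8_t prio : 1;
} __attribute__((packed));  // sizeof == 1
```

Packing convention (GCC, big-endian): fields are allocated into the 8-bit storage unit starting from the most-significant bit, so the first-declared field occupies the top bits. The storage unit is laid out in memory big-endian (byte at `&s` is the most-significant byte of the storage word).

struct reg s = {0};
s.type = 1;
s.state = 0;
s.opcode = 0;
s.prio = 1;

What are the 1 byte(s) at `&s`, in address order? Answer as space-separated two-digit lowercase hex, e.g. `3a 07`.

81

[7+:1] type=1 & 0x1 = 0x1; word=0x80
[4+:3] state=0 & 0x7 = 0x0; word=0x80
[1+:3] opcode=0 & 0x7 = 0x0; word=0x80
[0+:1] prio=1 & 0x1 = 0x1; word=0x81
word = 0x81 → big-endian bytes:
  [0]=0x81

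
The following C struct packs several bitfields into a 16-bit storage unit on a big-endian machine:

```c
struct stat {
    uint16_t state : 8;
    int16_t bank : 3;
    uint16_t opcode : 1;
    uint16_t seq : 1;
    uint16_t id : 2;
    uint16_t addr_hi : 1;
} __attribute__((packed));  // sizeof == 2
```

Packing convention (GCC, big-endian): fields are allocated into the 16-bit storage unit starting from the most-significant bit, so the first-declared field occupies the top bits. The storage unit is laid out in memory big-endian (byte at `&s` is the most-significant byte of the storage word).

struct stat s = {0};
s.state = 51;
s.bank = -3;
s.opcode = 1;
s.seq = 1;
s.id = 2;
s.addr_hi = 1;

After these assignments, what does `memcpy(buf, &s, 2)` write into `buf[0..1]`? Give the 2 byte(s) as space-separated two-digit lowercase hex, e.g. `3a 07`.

33 bd

state:8 = 51 → 0x33 << 8 → word 0x3300
bank:3 = -3 → 0x5 << 5 → word 0x33a0
opcode:1 = 1 → 0x1 << 4 → word 0x33b0
seq:1 = 1 → 0x1 << 3 → word 0x33b8
id:2 = 2 → 0x2 << 1 → word 0x33bc
addr_hi:1 = 1 → 0x1 << 0 → word 0x33bd
word = 0x33bd → big-endian bytes:
  [0]=0x33  [1]=0xbd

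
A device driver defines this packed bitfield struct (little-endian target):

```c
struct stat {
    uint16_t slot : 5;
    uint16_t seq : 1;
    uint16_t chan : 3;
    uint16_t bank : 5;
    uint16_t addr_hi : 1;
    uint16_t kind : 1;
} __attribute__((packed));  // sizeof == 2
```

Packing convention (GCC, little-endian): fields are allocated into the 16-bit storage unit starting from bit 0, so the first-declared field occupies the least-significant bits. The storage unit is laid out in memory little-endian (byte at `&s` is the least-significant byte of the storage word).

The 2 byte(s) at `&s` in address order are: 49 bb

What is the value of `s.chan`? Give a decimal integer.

5

[0]=0x49 [1]=0xbb (little-endian) → word 0xbb49
slot [0+:5] = (word>>0) & 0x1f = 9
seq [5+:1] = (word>>5) & 0x1 = 0
chan [6+:3] = (word>>6) & 0x7 = 5  ←
bank [9+:5] = (word>>9) & 0x1f = 29
addr_hi [14+:1] = (word>>14) & 0x1 = 0
kind [15+:1] = (word>>15) & 0x1 = 1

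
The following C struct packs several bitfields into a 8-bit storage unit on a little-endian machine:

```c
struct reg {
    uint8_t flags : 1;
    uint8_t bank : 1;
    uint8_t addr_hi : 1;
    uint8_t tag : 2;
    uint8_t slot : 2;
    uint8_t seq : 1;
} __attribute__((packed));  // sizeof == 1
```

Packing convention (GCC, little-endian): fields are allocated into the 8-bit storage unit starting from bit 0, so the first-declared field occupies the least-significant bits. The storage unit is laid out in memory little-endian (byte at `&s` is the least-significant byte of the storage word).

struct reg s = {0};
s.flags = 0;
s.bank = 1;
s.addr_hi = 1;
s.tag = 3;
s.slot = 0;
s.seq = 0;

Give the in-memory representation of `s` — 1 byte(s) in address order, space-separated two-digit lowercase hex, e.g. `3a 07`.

[0+:1] flags=0 & 0x1 = 0x0; word=0x00
[1+:1] bank=1 & 0x1 = 0x1; word=0x02
[2+:1] addr_hi=1 & 0x1 = 0x1; word=0x06
[3+:2] tag=3 & 0x3 = 0x3; word=0x1e
[5+:2] slot=0 & 0x3 = 0x0; word=0x1e
[7+:1] seq=0 & 0x1 = 0x0; word=0x1e
word = 0x1e → little-endian bytes:
  [0]=0x1e

1e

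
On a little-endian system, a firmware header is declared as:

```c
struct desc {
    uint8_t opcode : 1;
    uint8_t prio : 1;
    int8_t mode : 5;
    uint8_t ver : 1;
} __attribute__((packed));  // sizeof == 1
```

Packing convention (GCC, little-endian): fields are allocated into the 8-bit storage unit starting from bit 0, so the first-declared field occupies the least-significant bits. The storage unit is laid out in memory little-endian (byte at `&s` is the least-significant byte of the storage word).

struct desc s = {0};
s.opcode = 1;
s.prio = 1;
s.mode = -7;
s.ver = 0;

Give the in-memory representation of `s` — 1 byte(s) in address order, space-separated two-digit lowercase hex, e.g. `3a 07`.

67

opcode:1 = 1 → 0x1 << 0 → word 0x01
prio:1 = 1 → 0x1 << 1 → word 0x03
mode:5 = -7 → 0x19 << 2 → word 0x67
ver:1 = 0 → 0x0 << 7 → word 0x67
word = 0x67 → little-endian bytes:
  [0]=0x67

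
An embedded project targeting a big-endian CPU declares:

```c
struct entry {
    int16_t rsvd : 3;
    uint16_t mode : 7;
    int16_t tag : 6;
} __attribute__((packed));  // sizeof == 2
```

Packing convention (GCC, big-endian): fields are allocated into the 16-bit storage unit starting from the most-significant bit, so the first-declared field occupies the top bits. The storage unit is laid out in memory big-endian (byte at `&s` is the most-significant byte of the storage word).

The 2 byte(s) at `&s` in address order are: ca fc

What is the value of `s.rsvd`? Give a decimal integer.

-2

[0]=0xca [1]=0xfc (big-endian) → word 0xcafc
rsvd:3 @ bit 13 → (0xcafc>>13)&0x7 = 0x6  ←
mode:7 @ bit 6 → (0xcafc>>6)&0x7f = 0x2b
tag:6 @ bit 0 → (0xcafc>>0)&0x3f = 0x3c
rsvd signed 3b, MSB=1: 6 - 8 = -2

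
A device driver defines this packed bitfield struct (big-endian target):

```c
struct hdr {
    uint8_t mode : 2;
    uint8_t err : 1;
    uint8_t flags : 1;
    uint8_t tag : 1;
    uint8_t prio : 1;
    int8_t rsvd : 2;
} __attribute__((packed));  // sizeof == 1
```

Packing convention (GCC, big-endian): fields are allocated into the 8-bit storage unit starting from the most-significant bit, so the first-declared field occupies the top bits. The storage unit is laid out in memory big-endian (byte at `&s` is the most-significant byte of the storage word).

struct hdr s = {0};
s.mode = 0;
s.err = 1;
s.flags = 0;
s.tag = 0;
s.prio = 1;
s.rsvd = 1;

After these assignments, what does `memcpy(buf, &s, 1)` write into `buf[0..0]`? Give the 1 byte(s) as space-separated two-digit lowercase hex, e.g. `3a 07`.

25

mode (2b) val=0 bits=0x0 at bit 6: 0x00
err (1b) val=1 bits=0x1 at bit 5: 0x20
flags (1b) val=0 bits=0x0 at bit 4: 0x20
tag (1b) val=0 bits=0x0 at bit 3: 0x20
prio (1b) val=1 bits=0x1 at bit 2: 0x24
rsvd (2b) val=1 bits=0x1 at bit 0: 0x25
word = 0x25 → big-endian bytes:
  [0]=0x25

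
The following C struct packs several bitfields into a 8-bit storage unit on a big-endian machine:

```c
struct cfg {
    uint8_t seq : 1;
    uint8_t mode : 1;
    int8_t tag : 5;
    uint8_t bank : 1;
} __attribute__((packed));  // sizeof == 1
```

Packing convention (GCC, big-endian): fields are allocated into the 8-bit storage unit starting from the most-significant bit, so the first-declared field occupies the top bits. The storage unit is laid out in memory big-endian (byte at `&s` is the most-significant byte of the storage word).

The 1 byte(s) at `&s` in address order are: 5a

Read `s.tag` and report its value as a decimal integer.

[0]=0x5a (big-endian) → word 0x5a
seq:1 @ bit 7 → (0x5a>>7)&0x1 = 0x0
mode:1 @ bit 6 → (0x5a>>6)&0x1 = 0x1
tag:5 @ bit 1 → (0x5a>>1)&0x1f = 0xd  ←
bank:1 @ bit 0 → (0x5a>>0)&0x1 = 0x0
tag signed 5b, MSB=0: value = 13

13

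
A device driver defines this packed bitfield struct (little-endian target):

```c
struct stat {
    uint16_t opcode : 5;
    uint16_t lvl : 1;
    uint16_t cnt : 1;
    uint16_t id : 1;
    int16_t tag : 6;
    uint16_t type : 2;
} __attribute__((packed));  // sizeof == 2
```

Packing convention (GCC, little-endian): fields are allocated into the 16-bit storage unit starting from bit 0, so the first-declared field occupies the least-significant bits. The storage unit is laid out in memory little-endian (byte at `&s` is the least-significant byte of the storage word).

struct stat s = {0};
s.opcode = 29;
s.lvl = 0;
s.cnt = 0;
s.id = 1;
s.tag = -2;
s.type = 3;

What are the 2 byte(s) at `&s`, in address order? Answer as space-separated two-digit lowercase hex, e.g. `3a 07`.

opcode (5b) val=29 bits=0x1d at bit 0: 0x001d
lvl (1b) val=0 bits=0x0 at bit 5: 0x001d
cnt (1b) val=0 bits=0x0 at bit 6: 0x001d
id (1b) val=1 bits=0x1 at bit 7: 0x009d
tag (6b) val=-2 bits=0x3e at bit 8: 0x3e9d
type (2b) val=3 bits=0x3 at bit 14: 0xfe9d
word = 0xfe9d → little-endian bytes:
  [0]=0x9d  [1]=0xfe

9d fe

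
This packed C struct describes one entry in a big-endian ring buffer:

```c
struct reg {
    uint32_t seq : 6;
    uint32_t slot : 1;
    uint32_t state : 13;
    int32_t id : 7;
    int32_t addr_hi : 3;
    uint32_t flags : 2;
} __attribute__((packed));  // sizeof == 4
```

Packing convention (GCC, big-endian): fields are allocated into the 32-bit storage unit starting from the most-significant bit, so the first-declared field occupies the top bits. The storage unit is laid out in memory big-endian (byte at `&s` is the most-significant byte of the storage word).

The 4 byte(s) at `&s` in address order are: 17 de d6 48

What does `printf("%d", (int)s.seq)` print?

5

[0]=0x17 [1]=0xde [2]=0xd6 [3]=0x48 (big-endian) → word 0x17ded648
seq:6 @ bit 26 → (0x17ded648>>26)&0x3f = 0x5  ←
slot:1 @ bit 25 → (0x17ded648>>25)&0x1 = 0x1
state:13 @ bit 12 → (0x17ded648>>12)&0x1fff = 0x1ded
id:7 @ bit 5 → (0x17ded648>>5)&0x7f = 0x32
addr_hi:3 @ bit 2 → (0x17ded648>>2)&0x7 = 0x2
flags:2 @ bit 0 → (0x17ded648>>0)&0x3 = 0x0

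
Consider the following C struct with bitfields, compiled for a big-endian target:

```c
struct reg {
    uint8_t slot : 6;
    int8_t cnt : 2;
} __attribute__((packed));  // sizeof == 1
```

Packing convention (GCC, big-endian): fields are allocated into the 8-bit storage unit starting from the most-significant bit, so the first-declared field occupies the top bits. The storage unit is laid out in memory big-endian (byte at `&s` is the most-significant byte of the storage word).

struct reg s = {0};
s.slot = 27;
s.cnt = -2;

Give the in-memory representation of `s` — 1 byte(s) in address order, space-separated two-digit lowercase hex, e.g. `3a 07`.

slot:6 = 27 → 0x1b << 2 → word 0x6c
cnt:2 = -2 → 0x2 << 0 → word 0x6e
word = 0x6e → big-endian bytes:
  [0]=0x6e

6e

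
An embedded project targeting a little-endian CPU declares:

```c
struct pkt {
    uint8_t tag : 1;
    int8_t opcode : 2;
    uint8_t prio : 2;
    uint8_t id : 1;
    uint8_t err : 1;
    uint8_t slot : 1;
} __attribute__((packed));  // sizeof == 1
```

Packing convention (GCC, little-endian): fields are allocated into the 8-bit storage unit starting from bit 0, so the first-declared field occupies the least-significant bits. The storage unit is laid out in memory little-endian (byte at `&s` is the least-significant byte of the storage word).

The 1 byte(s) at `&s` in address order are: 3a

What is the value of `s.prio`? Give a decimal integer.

[0]=0x3a (little-endian) → word 0x3a
tag [0+:1] = (word>>0) & 0x1 = 0
opcode [1+:2] = (word>>1) & 0x3 = 1
prio [3+:2] = (word>>3) & 0x3 = 3  ←
id [5+:1] = (word>>5) & 0x1 = 1
err [6+:1] = (word>>6) & 0x1 = 0
slot [7+:1] = (word>>7) & 0x1 = 0

3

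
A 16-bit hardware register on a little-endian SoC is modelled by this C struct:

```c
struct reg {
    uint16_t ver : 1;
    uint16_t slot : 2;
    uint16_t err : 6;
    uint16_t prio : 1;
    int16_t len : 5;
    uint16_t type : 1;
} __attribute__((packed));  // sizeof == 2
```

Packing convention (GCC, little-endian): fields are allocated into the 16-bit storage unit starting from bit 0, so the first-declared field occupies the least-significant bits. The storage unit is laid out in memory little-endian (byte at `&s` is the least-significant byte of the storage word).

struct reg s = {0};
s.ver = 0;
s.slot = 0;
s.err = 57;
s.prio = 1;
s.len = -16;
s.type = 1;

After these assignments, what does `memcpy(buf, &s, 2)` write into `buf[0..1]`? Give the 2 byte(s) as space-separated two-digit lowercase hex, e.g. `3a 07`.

c8 c3

[0+:1] ver=0 & 0x1 = 0x0; word=0x0000
[1+:2] slot=0 & 0x3 = 0x0; word=0x0000
[3+:6] err=57 & 0x3f = 0x39; word=0x01c8
[9+:1] prio=1 & 0x1 = 0x1; word=0x03c8
[10+:5] len=-16 & 0x1f = 0x10; word=0x43c8
[15+:1] type=1 & 0x1 = 0x1; word=0xc3c8
word = 0xc3c8 → little-endian bytes:
  [0]=0xc8  [1]=0xc3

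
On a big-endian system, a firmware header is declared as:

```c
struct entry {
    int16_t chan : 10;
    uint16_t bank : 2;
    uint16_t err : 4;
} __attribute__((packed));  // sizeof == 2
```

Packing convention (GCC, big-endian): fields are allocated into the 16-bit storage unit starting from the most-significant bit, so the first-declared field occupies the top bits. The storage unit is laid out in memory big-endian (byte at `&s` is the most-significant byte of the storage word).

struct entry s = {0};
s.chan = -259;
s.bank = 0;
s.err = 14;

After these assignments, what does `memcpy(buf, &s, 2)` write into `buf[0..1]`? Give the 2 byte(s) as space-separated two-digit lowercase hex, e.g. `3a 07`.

bf 4e

chan (10b) val=-259 bits=0x2fd at bit 6: 0xbf40
bank (2b) val=0 bits=0x0 at bit 4: 0xbf40
err (4b) val=14 bits=0xe at bit 0: 0xbf4e
word = 0xbf4e → big-endian bytes:
  [0]=0xbf  [1]=0x4e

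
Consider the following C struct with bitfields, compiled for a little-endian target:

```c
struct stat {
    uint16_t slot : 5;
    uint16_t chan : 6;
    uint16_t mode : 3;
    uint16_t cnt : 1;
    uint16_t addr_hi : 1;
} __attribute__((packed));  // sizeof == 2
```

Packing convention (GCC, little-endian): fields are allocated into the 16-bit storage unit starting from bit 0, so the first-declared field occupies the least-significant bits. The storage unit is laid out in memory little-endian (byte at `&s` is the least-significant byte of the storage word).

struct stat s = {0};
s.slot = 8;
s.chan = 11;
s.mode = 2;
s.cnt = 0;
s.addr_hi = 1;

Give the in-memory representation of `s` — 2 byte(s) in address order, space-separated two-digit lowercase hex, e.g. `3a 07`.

slot:5 = 8 → 0x8 << 0 → word 0x0008
chan:6 = 11 → 0xb << 5 → word 0x0168
mode:3 = 2 → 0x2 << 11 → word 0x1168
cnt:1 = 0 → 0x0 << 14 → word 0x1168
addr_hi:1 = 1 → 0x1 << 15 → word 0x9168
word = 0x9168 → little-endian bytes:
  [0]=0x68  [1]=0x91

68 91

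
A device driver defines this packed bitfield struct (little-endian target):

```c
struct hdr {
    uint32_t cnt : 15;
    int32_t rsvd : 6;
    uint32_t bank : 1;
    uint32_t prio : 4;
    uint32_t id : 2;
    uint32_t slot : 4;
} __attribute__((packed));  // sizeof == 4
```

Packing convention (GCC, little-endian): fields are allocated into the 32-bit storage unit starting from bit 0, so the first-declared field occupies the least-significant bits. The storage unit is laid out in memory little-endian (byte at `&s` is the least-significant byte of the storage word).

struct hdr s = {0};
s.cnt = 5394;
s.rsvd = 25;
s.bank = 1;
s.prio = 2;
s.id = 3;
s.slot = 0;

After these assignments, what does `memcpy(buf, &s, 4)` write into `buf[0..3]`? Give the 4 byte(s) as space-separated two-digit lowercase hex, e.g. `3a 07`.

12 95 ac 0c

cnt:15 = 5394 → 0x1512 << 0 → word 0x00001512
rsvd:6 = 25 → 0x19 << 15 → word 0x000c9512
bank:1 = 1 → 0x1 << 21 → word 0x002c9512
prio:4 = 2 → 0x2 << 22 → word 0x00ac9512
id:2 = 3 → 0x3 << 26 → word 0x0cac9512
slot:4 = 0 → 0x0 << 28 → word 0x0cac9512
word = 0x0cac9512 → little-endian bytes:
  [0]=0x12  [1]=0x95  [2]=0xac  [3]=0x0c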